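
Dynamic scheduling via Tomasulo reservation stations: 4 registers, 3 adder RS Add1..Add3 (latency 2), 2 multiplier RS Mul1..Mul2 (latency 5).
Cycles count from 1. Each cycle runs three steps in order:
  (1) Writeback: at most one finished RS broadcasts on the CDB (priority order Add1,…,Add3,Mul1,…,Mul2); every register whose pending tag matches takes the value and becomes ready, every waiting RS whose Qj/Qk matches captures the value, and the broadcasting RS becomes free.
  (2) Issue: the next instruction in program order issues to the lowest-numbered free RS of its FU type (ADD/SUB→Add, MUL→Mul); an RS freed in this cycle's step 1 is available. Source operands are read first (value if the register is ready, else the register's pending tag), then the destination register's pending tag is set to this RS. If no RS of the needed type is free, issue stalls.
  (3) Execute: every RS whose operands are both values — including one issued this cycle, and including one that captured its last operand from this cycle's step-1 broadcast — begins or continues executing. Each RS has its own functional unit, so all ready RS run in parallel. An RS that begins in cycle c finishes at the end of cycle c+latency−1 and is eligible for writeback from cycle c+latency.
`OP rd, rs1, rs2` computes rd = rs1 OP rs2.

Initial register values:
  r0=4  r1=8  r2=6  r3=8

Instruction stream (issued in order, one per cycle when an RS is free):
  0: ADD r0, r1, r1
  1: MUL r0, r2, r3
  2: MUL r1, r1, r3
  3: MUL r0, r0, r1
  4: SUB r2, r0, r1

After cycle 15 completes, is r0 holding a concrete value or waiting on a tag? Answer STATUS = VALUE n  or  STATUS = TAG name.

STATUS = VALUE 3072

  c1: issue ADD r0<-Add1  regs: r0:Add1,r1:8,r2:6,r3:8
  c2: issue MUL r0<-Mul1  regs: r0:Mul1,r1:8,r2:6,r3:8
  c3: CDB Add1=16; issue MUL r1<-Mul2  regs: r0:Mul1,r1:Mul2,r2:6,r3:8
  c4: stall  regs: r0:Mul1,r1:Mul2,r2:6,r3:8
  c5: stall  regs: r0:Mul1,r1:Mul2,r2:6,r3:8
  c6: stall  regs: r0:Mul1,r1:Mul2,r2:6,r3:8
  c7: CDB Mul1=48; issue MUL r0<-Mul1  regs: r0:Mul1,r1:Mul2,r2:6,r3:8
  c8: CDB Mul2=64; issue SUB r2<-Add1  regs: r0:Mul1,r1:64,r2:Add1,r3:8
  c9: -  regs: r0:Mul1,r1:64,r2:Add1,r3:8
  c10: -  regs: r0:Mul1,r1:64,r2:Add1,r3:8
  c11: -  regs: r0:Mul1,r1:64,r2:Add1,r3:8
  c12: -  regs: r0:Mul1,r1:64,r2:Add1,r3:8
  c13: CDB Mul1=3072  regs: r0:3072,r1:64,r2:Add1,r3:8
  c14: -  regs: r0:3072,r1:64,r2:Add1,r3:8
  c15: CDB Add1=3008  regs: r0:3072,r1:64,r2:3008,r3:8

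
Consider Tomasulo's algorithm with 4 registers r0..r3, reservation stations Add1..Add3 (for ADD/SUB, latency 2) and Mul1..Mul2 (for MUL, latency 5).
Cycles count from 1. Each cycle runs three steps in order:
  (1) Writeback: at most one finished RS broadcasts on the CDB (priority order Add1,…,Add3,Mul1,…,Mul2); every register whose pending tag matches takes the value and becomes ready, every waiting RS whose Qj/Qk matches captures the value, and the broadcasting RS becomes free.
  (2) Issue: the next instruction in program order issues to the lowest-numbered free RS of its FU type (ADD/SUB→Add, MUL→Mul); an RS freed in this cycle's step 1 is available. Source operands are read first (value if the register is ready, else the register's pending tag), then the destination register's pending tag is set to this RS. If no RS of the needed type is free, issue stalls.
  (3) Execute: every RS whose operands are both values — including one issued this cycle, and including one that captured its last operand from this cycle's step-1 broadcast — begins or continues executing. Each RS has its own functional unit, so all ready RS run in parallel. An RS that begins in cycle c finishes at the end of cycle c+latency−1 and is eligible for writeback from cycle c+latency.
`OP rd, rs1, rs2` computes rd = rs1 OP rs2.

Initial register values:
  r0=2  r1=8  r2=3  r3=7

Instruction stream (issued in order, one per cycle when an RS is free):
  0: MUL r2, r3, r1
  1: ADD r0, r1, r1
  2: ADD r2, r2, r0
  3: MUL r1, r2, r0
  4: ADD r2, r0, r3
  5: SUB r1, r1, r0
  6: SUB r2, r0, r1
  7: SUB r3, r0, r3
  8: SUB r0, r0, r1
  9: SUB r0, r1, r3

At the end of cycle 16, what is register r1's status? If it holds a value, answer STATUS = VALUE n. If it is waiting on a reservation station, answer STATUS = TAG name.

STATUS = VALUE 1136

  c1: issue MUL r2<-Mul1  regs: r0:2,r1:8,r2:Mul1,r3:7
  c2: issue ADD r0<-Add1  regs: r0:Add1,r1:8,r2:Mul1,r3:7
  c3: issue ADD r2<-Add2  regs: r0:Add1,r1:8,r2:Add2,r3:7
  c4: CDB Add1=16; issue MUL r1<-Mul2  regs: r0:16,r1:Mul2,r2:Add2,r3:7
  c5: issue ADD r2<-Add1  regs: r0:16,r1:Mul2,r2:Add1,r3:7
  c6: CDB Mul1=56; issue SUB r1<-Add3  regs: r0:16,r1:Add3,r2:Add1,r3:7
  c7: CDB Add1=23; issue SUB r2<-Add1  regs: r0:16,r1:Add3,r2:Add1,r3:7
  c8: CDB Add2=72; issue SUB r3<-Add2  regs: r0:16,r1:Add3,r2:Add1,r3:Add2
  c9: stall  regs: r0:16,r1:Add3,r2:Add1,r3:Add2
  c10: CDB Add2=9; issue SUB r0<-Add2  regs: r0:Add2,r1:Add3,r2:Add1,r3:9
  c11: stall  regs: r0:Add2,r1:Add3,r2:Add1,r3:9
  c12: stall  regs: r0:Add2,r1:Add3,r2:Add1,r3:9
  c13: CDB Mul2=1152; stall  regs: r0:Add2,r1:Add3,r2:Add1,r3:9
  c14: stall  regs: r0:Add2,r1:Add3,r2:Add1,r3:9
  c15: CDB Add3=1136; issue SUB r0<-Add3  regs: r0:Add3,r1:1136,r2:Add1,r3:9
  c16: -  regs: r0:Add3,r1:1136,r2:Add1,r3:9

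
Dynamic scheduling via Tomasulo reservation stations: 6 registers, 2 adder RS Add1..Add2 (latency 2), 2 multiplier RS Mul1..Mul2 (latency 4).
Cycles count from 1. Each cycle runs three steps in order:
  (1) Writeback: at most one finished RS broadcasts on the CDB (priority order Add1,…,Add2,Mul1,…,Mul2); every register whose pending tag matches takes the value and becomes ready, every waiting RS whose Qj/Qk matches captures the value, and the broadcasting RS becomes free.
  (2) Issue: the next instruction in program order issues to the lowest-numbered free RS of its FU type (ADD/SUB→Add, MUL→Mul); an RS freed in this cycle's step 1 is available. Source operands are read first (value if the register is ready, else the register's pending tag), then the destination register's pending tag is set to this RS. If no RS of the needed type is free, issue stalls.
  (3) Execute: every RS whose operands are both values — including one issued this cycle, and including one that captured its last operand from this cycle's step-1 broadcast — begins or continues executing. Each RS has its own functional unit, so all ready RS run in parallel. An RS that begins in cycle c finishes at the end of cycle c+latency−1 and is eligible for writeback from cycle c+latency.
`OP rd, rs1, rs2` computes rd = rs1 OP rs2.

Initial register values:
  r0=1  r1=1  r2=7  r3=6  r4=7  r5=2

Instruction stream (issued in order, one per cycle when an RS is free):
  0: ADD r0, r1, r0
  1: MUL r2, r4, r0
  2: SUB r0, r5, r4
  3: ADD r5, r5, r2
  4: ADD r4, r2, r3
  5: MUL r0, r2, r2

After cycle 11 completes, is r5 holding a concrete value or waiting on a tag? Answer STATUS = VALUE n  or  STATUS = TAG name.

c1: issue ADD r0<-Add1 | r0:Add1,r1:1,r2:7,r3:6,r4:7,r5:2
c2: issue MUL r2<-Mul1 | r0:Add1,r1:1,r2:Mul1,r3:6,r4:7,r5:2
c3: CDB Add1=2; issue SUB r0<-Add1 | r0:Add1,r1:1,r2:Mul1,r3:6,r4:7,r5:2
c4: issue ADD r5<-Add2 | r0:Add1,r1:1,r2:Mul1,r3:6,r4:7,r5:Add2
c5: CDB Add1=-5; issue ADD r4<-Add1 | r0:-5,r1:1,r2:Mul1,r3:6,r4:Add1,r5:Add2
c6: issue MUL r0<-Mul2 | r0:Mul2,r1:1,r2:Mul1,r3:6,r4:Add1,r5:Add2
c7: CDB Mul1=14 | r0:Mul2,r1:1,r2:14,r3:6,r4:Add1,r5:Add2
c8: - | r0:Mul2,r1:1,r2:14,r3:6,r4:Add1,r5:Add2
c9: CDB Add1=20 | r0:Mul2,r1:1,r2:14,r3:6,r4:20,r5:Add2
c10: CDB Add2=16 | r0:Mul2,r1:1,r2:14,r3:6,r4:20,r5:16
c11: CDB Mul2=196 | r0:196,r1:1,r2:14,r3:6,r4:20,r5:16

STATUS = VALUE 16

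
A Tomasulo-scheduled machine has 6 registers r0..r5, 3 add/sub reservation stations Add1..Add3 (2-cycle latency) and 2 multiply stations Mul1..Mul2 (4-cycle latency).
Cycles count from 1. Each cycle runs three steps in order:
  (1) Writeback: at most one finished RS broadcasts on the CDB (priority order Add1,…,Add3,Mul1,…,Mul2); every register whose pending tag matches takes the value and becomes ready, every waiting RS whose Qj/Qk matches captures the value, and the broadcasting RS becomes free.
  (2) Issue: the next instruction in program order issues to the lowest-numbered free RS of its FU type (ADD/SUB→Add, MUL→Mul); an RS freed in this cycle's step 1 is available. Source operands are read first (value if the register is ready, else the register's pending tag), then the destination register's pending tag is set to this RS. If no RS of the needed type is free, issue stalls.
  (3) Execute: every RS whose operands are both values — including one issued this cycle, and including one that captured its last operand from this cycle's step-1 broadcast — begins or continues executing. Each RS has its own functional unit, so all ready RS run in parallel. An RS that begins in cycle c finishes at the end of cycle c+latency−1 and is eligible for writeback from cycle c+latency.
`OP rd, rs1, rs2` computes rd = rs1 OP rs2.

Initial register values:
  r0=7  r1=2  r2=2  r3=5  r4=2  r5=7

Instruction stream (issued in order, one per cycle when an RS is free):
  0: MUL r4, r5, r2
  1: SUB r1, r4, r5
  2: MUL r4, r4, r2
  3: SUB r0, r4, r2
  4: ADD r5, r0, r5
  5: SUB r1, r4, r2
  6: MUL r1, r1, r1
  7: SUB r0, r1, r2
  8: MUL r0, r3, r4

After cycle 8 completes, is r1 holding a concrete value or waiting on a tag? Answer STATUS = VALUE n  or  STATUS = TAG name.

STATUS = TAG Mul1

cycle 1: issue MUL r4<-Mul1 // r0:7,r1:2,r2:2,r3:5,r4:Mul1,r5:7
cycle 2: issue SUB r1<-Add1 // r0:7,r1:Add1,r2:2,r3:5,r4:Mul1,r5:7
cycle 3: issue MUL r4<-Mul2 // r0:7,r1:Add1,r2:2,r3:5,r4:Mul2,r5:7
cycle 4: issue SUB r0<-Add2 // r0:Add2,r1:Add1,r2:2,r3:5,r4:Mul2,r5:7
cycle 5: CDB Mul1=14; issue ADD r5<-Add3 // r0:Add2,r1:Add1,r2:2,r3:5,r4:Mul2,r5:Add3
cycle 6: stall // r0:Add2,r1:Add1,r2:2,r3:5,r4:Mul2,r5:Add3
cycle 7: CDB Add1=7; issue SUB r1<-Add1 // r0:Add2,r1:Add1,r2:2,r3:5,r4:Mul2,r5:Add3
cycle 8: issue MUL r1<-Mul1 // r0:Add2,r1:Mul1,r2:2,r3:5,r4:Mul2,r5:Add3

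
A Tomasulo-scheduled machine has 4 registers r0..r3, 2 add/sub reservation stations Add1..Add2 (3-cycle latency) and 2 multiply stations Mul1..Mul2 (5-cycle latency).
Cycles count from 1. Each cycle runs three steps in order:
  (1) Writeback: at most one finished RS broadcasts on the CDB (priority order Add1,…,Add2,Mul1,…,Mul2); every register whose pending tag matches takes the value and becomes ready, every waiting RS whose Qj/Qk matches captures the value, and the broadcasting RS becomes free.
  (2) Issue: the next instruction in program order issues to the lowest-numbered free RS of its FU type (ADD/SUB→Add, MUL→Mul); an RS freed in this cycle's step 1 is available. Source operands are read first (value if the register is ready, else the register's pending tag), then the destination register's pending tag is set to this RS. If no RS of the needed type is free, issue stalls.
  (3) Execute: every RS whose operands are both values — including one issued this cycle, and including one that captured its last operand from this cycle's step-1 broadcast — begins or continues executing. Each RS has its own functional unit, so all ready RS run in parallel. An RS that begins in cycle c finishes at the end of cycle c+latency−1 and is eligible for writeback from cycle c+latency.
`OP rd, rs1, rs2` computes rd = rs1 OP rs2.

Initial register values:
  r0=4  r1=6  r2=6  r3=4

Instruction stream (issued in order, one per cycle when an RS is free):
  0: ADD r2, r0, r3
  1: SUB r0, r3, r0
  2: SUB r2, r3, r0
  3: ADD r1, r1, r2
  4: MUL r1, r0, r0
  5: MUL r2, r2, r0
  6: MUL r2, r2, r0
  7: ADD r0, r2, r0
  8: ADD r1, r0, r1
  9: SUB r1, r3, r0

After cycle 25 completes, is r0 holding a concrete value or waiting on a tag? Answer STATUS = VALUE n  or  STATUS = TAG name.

  c1: issue ADD r2<-Add1  regs: r0:4,r1:6,r2:Add1,r3:4
  c2: issue SUB r0<-Add2  regs: r0:Add2,r1:6,r2:Add1,r3:4
  c3: stall  regs: r0:Add2,r1:6,r2:Add1,r3:4
  c4: CDB Add1=8; issue SUB r2<-Add1  regs: r0:Add2,r1:6,r2:Add1,r3:4
  c5: CDB Add2=0; issue ADD r1<-Add2  regs: r0:0,r1:Add2,r2:Add1,r3:4
  c6: issue MUL r1<-Mul1  regs: r0:0,r1:Mul1,r2:Add1,r3:4
  c7: issue MUL r2<-Mul2  regs: r0:0,r1:Mul1,r2:Mul2,r3:4
  c8: CDB Add1=4; stall  regs: r0:0,r1:Mul1,r2:Mul2,r3:4
  c9: stall  regs: r0:0,r1:Mul1,r2:Mul2,r3:4
  c10: stall  regs: r0:0,r1:Mul1,r2:Mul2,r3:4
  c11: CDB Add2=10; stall  regs: r0:0,r1:Mul1,r2:Mul2,r3:4
  c12: CDB Mul1=0; issue MUL r2<-Mul1  regs: r0:0,r1:0,r2:Mul1,r3:4
  c13: CDB Mul2=0; issue ADD r0<-Add1  regs: r0:Add1,r1:0,r2:Mul1,r3:4
  c14: issue ADD r1<-Add2  regs: r0:Add1,r1:Add2,r2:Mul1,r3:4
  c15: stall  regs: r0:Add1,r1:Add2,r2:Mul1,r3:4
  c16: stall  regs: r0:Add1,r1:Add2,r2:Mul1,r3:4
  c17: stall  regs: r0:Add1,r1:Add2,r2:Mul1,r3:4
  c18: CDB Mul1=0; stall  regs: r0:Add1,r1:Add2,r2:0,r3:4
  c19: stall  regs: r0:Add1,r1:Add2,r2:0,r3:4
  c20: stall  regs: r0:Add1,r1:Add2,r2:0,r3:4
  c21: CDB Add1=0; issue SUB r1<-Add1  regs: r0:0,r1:Add1,r2:0,r3:4
  c22: -  regs: r0:0,r1:Add1,r2:0,r3:4
  c23: -  regs: r0:0,r1:Add1,r2:0,r3:4
  c24: CDB Add1=4  regs: r0:0,r1:4,r2:0,r3:4
  c25: CDB Add2=0  regs: r0:0,r1:4,r2:0,r3:4

STATUS = VALUE 0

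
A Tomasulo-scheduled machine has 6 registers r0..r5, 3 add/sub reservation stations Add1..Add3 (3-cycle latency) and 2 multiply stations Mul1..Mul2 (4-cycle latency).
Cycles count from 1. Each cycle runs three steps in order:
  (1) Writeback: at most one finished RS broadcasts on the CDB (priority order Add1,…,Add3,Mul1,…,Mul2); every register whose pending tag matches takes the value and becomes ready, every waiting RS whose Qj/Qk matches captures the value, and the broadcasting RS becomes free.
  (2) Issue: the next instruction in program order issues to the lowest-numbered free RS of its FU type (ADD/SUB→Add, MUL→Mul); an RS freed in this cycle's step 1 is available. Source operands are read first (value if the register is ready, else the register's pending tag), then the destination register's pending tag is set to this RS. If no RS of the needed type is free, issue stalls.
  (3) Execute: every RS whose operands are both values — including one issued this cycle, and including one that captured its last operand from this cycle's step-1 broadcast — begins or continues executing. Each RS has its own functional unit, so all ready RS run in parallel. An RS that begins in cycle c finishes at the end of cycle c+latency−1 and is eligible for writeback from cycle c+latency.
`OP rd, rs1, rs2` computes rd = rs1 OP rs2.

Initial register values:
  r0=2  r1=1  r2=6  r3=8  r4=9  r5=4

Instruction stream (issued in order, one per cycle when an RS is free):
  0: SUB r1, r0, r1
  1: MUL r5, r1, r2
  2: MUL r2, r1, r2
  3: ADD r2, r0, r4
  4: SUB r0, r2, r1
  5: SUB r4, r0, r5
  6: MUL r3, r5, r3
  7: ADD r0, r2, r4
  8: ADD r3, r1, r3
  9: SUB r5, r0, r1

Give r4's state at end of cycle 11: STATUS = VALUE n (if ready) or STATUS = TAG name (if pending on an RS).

STATUS = TAG Add3

c1: issue SUB r1<-Add1 | r0:2,r1:Add1,r2:6,r3:8,r4:9,r5:4
c2: issue MUL r5<-Mul1 | r0:2,r1:Add1,r2:6,r3:8,r4:9,r5:Mul1
c3: issue MUL r2<-Mul2 | r0:2,r1:Add1,r2:Mul2,r3:8,r4:9,r5:Mul1
c4: CDB Add1=1; issue ADD r2<-Add1 | r0:2,r1:1,r2:Add1,r3:8,r4:9,r5:Mul1
c5: issue SUB r0<-Add2 | r0:Add2,r1:1,r2:Add1,r3:8,r4:9,r5:Mul1
c6: issue SUB r4<-Add3 | r0:Add2,r1:1,r2:Add1,r3:8,r4:Add3,r5:Mul1
c7: CDB Add1=11; stall | r0:Add2,r1:1,r2:11,r3:8,r4:Add3,r5:Mul1
c8: CDB Mul1=6; issue MUL r3<-Mul1 | r0:Add2,r1:1,r2:11,r3:Mul1,r4:Add3,r5:6
c9: CDB Mul2=6; issue ADD r0<-Add1 | r0:Add1,r1:1,r2:11,r3:Mul1,r4:Add3,r5:6
c10: CDB Add2=10; issue ADD r3<-Add2 | r0:Add1,r1:1,r2:11,r3:Add2,r4:Add3,r5:6
c11: stall | r0:Add1,r1:1,r2:11,r3:Add2,r4:Add3,r5:6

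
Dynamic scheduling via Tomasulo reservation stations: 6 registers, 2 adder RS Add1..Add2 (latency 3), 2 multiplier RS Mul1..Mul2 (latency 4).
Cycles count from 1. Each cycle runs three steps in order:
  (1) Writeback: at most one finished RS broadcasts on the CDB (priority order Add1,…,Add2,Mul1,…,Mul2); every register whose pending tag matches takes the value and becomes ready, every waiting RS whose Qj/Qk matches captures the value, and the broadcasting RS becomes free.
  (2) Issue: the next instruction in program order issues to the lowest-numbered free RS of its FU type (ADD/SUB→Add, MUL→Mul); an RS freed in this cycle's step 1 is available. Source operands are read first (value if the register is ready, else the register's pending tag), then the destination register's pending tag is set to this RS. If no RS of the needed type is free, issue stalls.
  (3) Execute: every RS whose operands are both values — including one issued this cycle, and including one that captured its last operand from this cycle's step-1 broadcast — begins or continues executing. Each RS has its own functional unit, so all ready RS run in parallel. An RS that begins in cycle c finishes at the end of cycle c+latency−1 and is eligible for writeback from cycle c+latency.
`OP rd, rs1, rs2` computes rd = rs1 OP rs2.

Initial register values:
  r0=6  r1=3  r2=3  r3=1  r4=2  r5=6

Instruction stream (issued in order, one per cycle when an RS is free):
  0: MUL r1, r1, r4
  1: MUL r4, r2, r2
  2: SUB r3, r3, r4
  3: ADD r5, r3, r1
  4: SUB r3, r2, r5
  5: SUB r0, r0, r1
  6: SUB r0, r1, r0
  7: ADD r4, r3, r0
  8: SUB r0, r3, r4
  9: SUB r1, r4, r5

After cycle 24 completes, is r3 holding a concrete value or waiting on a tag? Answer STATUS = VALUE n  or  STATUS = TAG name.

  c1: issue MUL r1<-Mul1  regs: r0:6,r1:Mul1,r2:3,r3:1,r4:2,r5:6
  c2: issue MUL r4<-Mul2  regs: r0:6,r1:Mul1,r2:3,r3:1,r4:Mul2,r5:6
  c3: issue SUB r3<-Add1  regs: r0:6,r1:Mul1,r2:3,r3:Add1,r4:Mul2,r5:6
  c4: issue ADD r5<-Add2  regs: r0:6,r1:Mul1,r2:3,r3:Add1,r4:Mul2,r5:Add2
  c5: CDB Mul1=6; stall  regs: r0:6,r1:6,r2:3,r3:Add1,r4:Mul2,r5:Add2
  c6: CDB Mul2=9; stall  regs: r0:6,r1:6,r2:3,r3:Add1,r4:9,r5:Add2
  c7: stall  regs: r0:6,r1:6,r2:3,r3:Add1,r4:9,r5:Add2
  c8: stall  regs: r0:6,r1:6,r2:3,r3:Add1,r4:9,r5:Add2
  c9: CDB Add1=-8; issue SUB r3<-Add1  regs: r0:6,r1:6,r2:3,r3:Add1,r4:9,r5:Add2
  c10: stall  regs: r0:6,r1:6,r2:3,r3:Add1,r4:9,r5:Add2
  c11: stall  regs: r0:6,r1:6,r2:3,r3:Add1,r4:9,r5:Add2
  c12: CDB Add2=-2; issue SUB r0<-Add2  regs: r0:Add2,r1:6,r2:3,r3:Add1,r4:9,r5:-2
  c13: stall  regs: r0:Add2,r1:6,r2:3,r3:Add1,r4:9,r5:-2
  c14: stall  regs: r0:Add2,r1:6,r2:3,r3:Add1,r4:9,r5:-2
  c15: CDB Add1=5; issue SUB r0<-Add1  regs: r0:Add1,r1:6,r2:3,r3:5,r4:9,r5:-2
  c16: CDB Add2=0; issue ADD r4<-Add2  regs: r0:Add1,r1:6,r2:3,r3:5,r4:Add2,r5:-2
  c17: stall  regs: r0:Add1,r1:6,r2:3,r3:5,r4:Add2,r5:-2
  c18: stall  regs: r0:Add1,r1:6,r2:3,r3:5,r4:Add2,r5:-2
  c19: CDB Add1=6; issue SUB r0<-Add1  regs: r0:Add1,r1:6,r2:3,r3:5,r4:Add2,r5:-2
  c20: stall  regs: r0:Add1,r1:6,r2:3,r3:5,r4:Add2,r5:-2
  c21: stall  regs: r0:Add1,r1:6,r2:3,r3:5,r4:Add2,r5:-2
  c22: CDB Add2=11; issue SUB r1<-Add2  regs: r0:Add1,r1:Add2,r2:3,r3:5,r4:11,r5:-2
  c23: -  regs: r0:Add1,r1:Add2,r2:3,r3:5,r4:11,r5:-2
  c24: -  regs: r0:Add1,r1:Add2,r2:3,r3:5,r4:11,r5:-2

STATUS = VALUE 5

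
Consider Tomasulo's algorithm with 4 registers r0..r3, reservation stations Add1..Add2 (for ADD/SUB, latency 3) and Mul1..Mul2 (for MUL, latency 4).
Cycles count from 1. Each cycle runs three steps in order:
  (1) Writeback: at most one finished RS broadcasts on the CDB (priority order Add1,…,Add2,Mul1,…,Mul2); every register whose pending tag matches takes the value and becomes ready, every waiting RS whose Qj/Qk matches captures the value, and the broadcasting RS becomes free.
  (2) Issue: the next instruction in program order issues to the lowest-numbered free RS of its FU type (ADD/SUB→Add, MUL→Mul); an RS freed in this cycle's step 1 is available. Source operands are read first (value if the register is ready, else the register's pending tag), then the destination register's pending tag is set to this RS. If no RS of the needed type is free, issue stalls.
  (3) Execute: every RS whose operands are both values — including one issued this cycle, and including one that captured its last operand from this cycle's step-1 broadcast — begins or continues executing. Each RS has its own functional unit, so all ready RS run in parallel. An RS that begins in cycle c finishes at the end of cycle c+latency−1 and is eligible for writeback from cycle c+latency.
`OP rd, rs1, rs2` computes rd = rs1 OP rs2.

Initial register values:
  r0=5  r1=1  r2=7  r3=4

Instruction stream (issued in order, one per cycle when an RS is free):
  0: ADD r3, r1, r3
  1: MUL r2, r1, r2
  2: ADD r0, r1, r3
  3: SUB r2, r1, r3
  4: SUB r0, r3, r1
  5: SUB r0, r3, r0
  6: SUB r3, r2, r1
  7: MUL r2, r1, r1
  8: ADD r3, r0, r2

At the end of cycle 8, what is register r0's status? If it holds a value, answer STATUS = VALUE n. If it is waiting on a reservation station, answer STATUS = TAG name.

STATUS = TAG Add2

cycle 1: issue ADD r3<-Add1 // r0:5,r1:1,r2:7,r3:Add1
cycle 2: issue MUL r2<-Mul1 // r0:5,r1:1,r2:Mul1,r3:Add1
cycle 3: issue ADD r0<-Add2 // r0:Add2,r1:1,r2:Mul1,r3:Add1
cycle 4: CDB Add1=5; issue SUB r2<-Add1 // r0:Add2,r1:1,r2:Add1,r3:5
cycle 5: stall // r0:Add2,r1:1,r2:Add1,r3:5
cycle 6: CDB Mul1=7; stall // r0:Add2,r1:1,r2:Add1,r3:5
cycle 7: CDB Add1=-4; issue SUB r0<-Add1 // r0:Add1,r1:1,r2:-4,r3:5
cycle 8: CDB Add2=6; issue SUB r0<-Add2 // r0:Add2,r1:1,r2:-4,r3:5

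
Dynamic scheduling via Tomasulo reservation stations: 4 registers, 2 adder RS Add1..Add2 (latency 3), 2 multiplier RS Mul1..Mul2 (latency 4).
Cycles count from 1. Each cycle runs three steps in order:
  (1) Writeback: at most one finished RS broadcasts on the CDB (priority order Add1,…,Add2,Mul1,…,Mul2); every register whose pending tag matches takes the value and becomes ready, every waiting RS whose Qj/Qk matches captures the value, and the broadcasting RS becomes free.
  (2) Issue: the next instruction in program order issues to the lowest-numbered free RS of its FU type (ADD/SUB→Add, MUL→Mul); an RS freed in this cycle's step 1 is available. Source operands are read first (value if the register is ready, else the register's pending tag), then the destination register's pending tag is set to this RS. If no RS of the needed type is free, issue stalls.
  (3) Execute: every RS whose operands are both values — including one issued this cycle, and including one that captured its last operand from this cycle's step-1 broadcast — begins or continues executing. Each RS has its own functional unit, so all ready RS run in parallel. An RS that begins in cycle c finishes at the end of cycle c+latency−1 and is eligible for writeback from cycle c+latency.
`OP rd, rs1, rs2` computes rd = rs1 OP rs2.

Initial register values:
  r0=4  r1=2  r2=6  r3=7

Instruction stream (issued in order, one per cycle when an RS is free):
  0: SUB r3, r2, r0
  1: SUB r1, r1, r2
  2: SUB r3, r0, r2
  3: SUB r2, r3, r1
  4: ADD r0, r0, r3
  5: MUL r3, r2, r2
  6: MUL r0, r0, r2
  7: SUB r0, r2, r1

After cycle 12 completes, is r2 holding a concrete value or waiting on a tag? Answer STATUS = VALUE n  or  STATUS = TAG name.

STATUS = VALUE 2

c1: issue SUB r3<-Add1 | r0:4,r1:2,r2:6,r3:Add1
c2: issue SUB r1<-Add2 | r0:4,r1:Add2,r2:6,r3:Add1
c3: stall | r0:4,r1:Add2,r2:6,r3:Add1
c4: CDB Add1=2; issue SUB r3<-Add1 | r0:4,r1:Add2,r2:6,r3:Add1
c5: CDB Add2=-4; issue SUB r2<-Add2 | r0:4,r1:-4,r2:Add2,r3:Add1
c6: stall | r0:4,r1:-4,r2:Add2,r3:Add1
c7: CDB Add1=-2; issue ADD r0<-Add1 | r0:Add1,r1:-4,r2:Add2,r3:-2
c8: issue MUL r3<-Mul1 | r0:Add1,r1:-4,r2:Add2,r3:Mul1
c9: issue MUL r0<-Mul2 | r0:Mul2,r1:-4,r2:Add2,r3:Mul1
c10: CDB Add1=2; issue SUB r0<-Add1 | r0:Add1,r1:-4,r2:Add2,r3:Mul1
c11: CDB Add2=2 | r0:Add1,r1:-4,r2:2,r3:Mul1
c12: - | r0:Add1,r1:-4,r2:2,r3:Mul1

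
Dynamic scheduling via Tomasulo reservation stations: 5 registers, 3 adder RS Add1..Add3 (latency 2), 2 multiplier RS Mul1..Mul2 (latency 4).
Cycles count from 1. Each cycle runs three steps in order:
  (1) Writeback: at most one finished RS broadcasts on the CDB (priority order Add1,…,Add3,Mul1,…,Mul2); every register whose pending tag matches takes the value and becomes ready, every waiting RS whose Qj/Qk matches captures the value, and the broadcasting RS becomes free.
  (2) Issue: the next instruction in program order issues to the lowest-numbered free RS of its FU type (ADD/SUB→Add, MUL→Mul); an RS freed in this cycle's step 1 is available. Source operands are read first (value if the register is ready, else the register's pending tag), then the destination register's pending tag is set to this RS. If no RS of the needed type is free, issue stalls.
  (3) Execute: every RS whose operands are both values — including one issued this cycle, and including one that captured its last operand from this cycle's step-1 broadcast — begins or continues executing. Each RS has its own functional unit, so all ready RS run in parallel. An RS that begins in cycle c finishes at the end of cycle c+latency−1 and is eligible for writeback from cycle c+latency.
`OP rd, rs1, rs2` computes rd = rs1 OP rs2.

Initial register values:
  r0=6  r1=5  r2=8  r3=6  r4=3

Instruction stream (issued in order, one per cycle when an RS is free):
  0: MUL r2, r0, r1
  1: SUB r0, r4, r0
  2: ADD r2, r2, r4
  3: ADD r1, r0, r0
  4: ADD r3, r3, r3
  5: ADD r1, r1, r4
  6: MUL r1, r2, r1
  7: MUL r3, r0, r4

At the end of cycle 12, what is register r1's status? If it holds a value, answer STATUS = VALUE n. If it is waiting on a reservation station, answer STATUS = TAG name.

  c1: issue MUL r2<-Mul1  regs: r0:6,r1:5,r2:Mul1,r3:6,r4:3
  c2: issue SUB r0<-Add1  regs: r0:Add1,r1:5,r2:Mul1,r3:6,r4:3
  c3: issue ADD r2<-Add2  regs: r0:Add1,r1:5,r2:Add2,r3:6,r4:3
  c4: CDB Add1=-3; issue ADD r1<-Add1  regs: r0:-3,r1:Add1,r2:Add2,r3:6,r4:3
  c5: CDB Mul1=30; issue ADD r3<-Add3  regs: r0:-3,r1:Add1,r2:Add2,r3:Add3,r4:3
  c6: CDB Add1=-6; issue ADD r1<-Add1  regs: r0:-3,r1:Add1,r2:Add2,r3:Add3,r4:3
  c7: CDB Add2=33; issue MUL r1<-Mul1  regs: r0:-3,r1:Mul1,r2:33,r3:Add3,r4:3
  c8: CDB Add1=-3; issue MUL r3<-Mul2  regs: r0:-3,r1:Mul1,r2:33,r3:Mul2,r4:3
  c9: CDB Add3=12  regs: r0:-3,r1:Mul1,r2:33,r3:Mul2,r4:3
  c10: -  regs: r0:-3,r1:Mul1,r2:33,r3:Mul2,r4:3
  c11: -  regs: r0:-3,r1:Mul1,r2:33,r3:Mul2,r4:3
  c12: CDB Mul1=-99  regs: r0:-3,r1:-99,r2:33,r3:Mul2,r4:3

STATUS = VALUE -99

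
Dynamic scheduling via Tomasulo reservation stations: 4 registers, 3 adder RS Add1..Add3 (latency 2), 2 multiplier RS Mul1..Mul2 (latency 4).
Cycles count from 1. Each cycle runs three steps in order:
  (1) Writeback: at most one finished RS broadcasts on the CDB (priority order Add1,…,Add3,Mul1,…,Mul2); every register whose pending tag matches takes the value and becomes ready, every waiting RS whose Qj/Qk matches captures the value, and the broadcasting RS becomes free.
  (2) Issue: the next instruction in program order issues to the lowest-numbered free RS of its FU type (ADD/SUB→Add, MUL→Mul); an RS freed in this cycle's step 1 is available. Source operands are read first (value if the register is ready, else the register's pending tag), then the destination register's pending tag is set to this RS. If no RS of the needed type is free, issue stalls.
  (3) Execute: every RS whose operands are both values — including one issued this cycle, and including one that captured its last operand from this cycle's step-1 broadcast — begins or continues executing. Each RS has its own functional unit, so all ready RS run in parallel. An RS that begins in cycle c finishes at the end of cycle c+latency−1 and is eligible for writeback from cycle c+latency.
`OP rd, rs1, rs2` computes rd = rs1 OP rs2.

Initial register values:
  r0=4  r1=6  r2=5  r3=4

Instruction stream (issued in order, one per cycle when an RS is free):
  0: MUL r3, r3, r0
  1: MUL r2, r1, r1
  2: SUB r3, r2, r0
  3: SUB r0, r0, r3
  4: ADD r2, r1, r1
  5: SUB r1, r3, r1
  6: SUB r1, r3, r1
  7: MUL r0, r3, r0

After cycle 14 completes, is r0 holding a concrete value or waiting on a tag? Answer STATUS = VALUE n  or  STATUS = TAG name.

STATUS = VALUE -896

cycle 1: issue MUL r3<-Mul1 // r0:4,r1:6,r2:5,r3:Mul1
cycle 2: issue MUL r2<-Mul2 // r0:4,r1:6,r2:Mul2,r3:Mul1
cycle 3: issue SUB r3<-Add1 // r0:4,r1:6,r2:Mul2,r3:Add1
cycle 4: issue SUB r0<-Add2 // r0:Add2,r1:6,r2:Mul2,r3:Add1
cycle 5: CDB Mul1=16; issue ADD r2<-Add3 // r0:Add2,r1:6,r2:Add3,r3:Add1
cycle 6: CDB Mul2=36; stall // r0:Add2,r1:6,r2:Add3,r3:Add1
cycle 7: CDB Add3=12; issue SUB r1<-Add3 // r0:Add2,r1:Add3,r2:12,r3:Add1
cycle 8: CDB Add1=32; issue SUB r1<-Add1 // r0:Add2,r1:Add1,r2:12,r3:32
cycle 9: issue MUL r0<-Mul1 // r0:Mul1,r1:Add1,r2:12,r3:32
cycle 10: CDB Add2=-28 // r0:Mul1,r1:Add1,r2:12,r3:32
cycle 11: CDB Add3=26 // r0:Mul1,r1:Add1,r2:12,r3:32
cycle 12: - // r0:Mul1,r1:Add1,r2:12,r3:32
cycle 13: CDB Add1=6 // r0:Mul1,r1:6,r2:12,r3:32
cycle 14: CDB Mul1=-896 // r0:-896,r1:6,r2:12,r3:32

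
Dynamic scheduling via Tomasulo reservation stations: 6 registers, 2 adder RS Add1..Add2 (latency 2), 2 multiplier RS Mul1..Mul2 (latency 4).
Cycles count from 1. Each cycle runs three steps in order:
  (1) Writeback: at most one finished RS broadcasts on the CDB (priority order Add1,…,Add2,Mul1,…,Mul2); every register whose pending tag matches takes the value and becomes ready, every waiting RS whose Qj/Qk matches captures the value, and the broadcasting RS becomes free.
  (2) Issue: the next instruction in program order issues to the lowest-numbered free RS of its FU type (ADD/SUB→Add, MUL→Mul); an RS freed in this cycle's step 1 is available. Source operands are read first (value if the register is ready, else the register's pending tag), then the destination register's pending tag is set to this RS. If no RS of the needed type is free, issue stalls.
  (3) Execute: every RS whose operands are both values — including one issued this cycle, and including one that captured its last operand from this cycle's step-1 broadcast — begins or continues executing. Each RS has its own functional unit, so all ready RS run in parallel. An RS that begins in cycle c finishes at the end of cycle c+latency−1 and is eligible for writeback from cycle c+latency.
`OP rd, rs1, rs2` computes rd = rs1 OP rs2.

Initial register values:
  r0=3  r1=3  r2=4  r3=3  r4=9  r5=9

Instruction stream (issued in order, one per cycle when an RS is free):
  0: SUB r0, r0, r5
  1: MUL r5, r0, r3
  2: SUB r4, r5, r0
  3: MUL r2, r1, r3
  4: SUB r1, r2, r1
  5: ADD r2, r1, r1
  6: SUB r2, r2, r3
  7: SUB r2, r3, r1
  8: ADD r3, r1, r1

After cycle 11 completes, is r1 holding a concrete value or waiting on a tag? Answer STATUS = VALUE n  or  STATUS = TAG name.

cycle 1: issue SUB r0<-Add1 // r0:Add1,r1:3,r2:4,r3:3,r4:9,r5:9
cycle 2: issue MUL r5<-Mul1 // r0:Add1,r1:3,r2:4,r3:3,r4:9,r5:Mul1
cycle 3: CDB Add1=-6; issue SUB r4<-Add1 // r0:-6,r1:3,r2:4,r3:3,r4:Add1,r5:Mul1
cycle 4: issue MUL r2<-Mul2 // r0:-6,r1:3,r2:Mul2,r3:3,r4:Add1,r5:Mul1
cycle 5: issue SUB r1<-Add2 // r0:-6,r1:Add2,r2:Mul2,r3:3,r4:Add1,r5:Mul1
cycle 6: stall // r0:-6,r1:Add2,r2:Mul2,r3:3,r4:Add1,r5:Mul1
cycle 7: CDB Mul1=-18; stall // r0:-6,r1:Add2,r2:Mul2,r3:3,r4:Add1,r5:-18
cycle 8: CDB Mul2=9; stall // r0:-6,r1:Add2,r2:9,r3:3,r4:Add1,r5:-18
cycle 9: CDB Add1=-12; issue ADD r2<-Add1 // r0:-6,r1:Add2,r2:Add1,r3:3,r4:-12,r5:-18
cycle 10: CDB Add2=6; issue SUB r2<-Add2 // r0:-6,r1:6,r2:Add2,r3:3,r4:-12,r5:-18
cycle 11: stall // r0:-6,r1:6,r2:Add2,r3:3,r4:-12,r5:-18

STATUS = VALUE 6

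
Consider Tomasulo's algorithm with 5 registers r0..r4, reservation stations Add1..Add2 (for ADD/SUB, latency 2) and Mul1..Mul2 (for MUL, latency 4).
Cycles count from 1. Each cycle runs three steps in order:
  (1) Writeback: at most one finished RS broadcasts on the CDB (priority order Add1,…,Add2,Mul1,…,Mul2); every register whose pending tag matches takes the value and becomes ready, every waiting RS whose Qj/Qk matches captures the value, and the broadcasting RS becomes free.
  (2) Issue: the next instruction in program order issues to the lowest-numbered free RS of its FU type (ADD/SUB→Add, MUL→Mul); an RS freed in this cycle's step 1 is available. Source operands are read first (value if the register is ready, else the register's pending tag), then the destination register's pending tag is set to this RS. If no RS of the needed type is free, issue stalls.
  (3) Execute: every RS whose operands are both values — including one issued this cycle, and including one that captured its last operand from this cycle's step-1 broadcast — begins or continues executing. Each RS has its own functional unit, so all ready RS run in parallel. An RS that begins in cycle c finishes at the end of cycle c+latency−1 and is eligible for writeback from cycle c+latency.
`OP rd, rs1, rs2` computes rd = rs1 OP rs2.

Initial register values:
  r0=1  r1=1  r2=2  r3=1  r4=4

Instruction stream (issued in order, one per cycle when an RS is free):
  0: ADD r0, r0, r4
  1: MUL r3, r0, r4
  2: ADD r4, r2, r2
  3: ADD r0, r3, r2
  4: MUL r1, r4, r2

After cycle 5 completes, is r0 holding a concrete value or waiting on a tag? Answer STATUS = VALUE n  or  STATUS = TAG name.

STATUS = TAG Add2

cycle 1: issue ADD r0<-Add1 // r0:Add1,r1:1,r2:2,r3:1,r4:4
cycle 2: issue MUL r3<-Mul1 // r0:Add1,r1:1,r2:2,r3:Mul1,r4:4
cycle 3: CDB Add1=5; issue ADD r4<-Add1 // r0:5,r1:1,r2:2,r3:Mul1,r4:Add1
cycle 4: issue ADD r0<-Add2 // r0:Add2,r1:1,r2:2,r3:Mul1,r4:Add1
cycle 5: CDB Add1=4; issue MUL r1<-Mul2 // r0:Add2,r1:Mul2,r2:2,r3:Mul1,r4:4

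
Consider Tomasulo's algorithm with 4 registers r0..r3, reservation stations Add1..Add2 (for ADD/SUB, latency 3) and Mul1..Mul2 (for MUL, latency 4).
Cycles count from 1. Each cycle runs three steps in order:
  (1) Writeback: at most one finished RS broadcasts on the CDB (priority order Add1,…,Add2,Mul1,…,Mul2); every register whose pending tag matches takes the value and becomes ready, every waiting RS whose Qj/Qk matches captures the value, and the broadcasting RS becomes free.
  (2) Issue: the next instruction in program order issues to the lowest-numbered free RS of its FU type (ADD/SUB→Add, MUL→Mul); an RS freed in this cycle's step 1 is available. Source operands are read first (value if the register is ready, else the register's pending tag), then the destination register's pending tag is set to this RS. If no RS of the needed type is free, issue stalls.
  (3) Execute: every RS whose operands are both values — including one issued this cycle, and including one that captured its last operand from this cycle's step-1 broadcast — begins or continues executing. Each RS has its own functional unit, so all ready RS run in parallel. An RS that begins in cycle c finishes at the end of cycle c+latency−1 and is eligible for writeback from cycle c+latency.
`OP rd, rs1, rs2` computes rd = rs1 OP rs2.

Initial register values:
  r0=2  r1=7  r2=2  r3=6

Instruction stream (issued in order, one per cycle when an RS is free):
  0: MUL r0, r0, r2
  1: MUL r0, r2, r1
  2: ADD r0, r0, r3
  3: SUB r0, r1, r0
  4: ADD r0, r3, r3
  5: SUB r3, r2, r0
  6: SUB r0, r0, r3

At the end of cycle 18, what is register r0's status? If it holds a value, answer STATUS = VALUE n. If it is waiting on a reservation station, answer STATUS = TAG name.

STATUS = VALUE 22

cycle 1: issue MUL r0<-Mul1 // r0:Mul1,r1:7,r2:2,r3:6
cycle 2: issue MUL r0<-Mul2 // r0:Mul2,r1:7,r2:2,r3:6
cycle 3: issue ADD r0<-Add1 // r0:Add1,r1:7,r2:2,r3:6
cycle 4: issue SUB r0<-Add2 // r0:Add2,r1:7,r2:2,r3:6
cycle 5: CDB Mul1=4; stall // r0:Add2,r1:7,r2:2,r3:6
cycle 6: CDB Mul2=14; stall // r0:Add2,r1:7,r2:2,r3:6
cycle 7: stall // r0:Add2,r1:7,r2:2,r3:6
cycle 8: stall // r0:Add2,r1:7,r2:2,r3:6
cycle 9: CDB Add1=20; issue ADD r0<-Add1 // r0:Add1,r1:7,r2:2,r3:6
cycle 10: stall // r0:Add1,r1:7,r2:2,r3:6
cycle 11: stall // r0:Add1,r1:7,r2:2,r3:6
cycle 12: CDB Add1=12; issue SUB r3<-Add1 // r0:12,r1:7,r2:2,r3:Add1
cycle 13: CDB Add2=-13; issue SUB r0<-Add2 // r0:Add2,r1:7,r2:2,r3:Add1
cycle 14: - // r0:Add2,r1:7,r2:2,r3:Add1
cycle 15: CDB Add1=-10 // r0:Add2,r1:7,r2:2,r3:-10
cycle 16: - // r0:Add2,r1:7,r2:2,r3:-10
cycle 17: - // r0:Add2,r1:7,r2:2,r3:-10
cycle 18: CDB Add2=22 // r0:22,r1:7,r2:2,r3:-10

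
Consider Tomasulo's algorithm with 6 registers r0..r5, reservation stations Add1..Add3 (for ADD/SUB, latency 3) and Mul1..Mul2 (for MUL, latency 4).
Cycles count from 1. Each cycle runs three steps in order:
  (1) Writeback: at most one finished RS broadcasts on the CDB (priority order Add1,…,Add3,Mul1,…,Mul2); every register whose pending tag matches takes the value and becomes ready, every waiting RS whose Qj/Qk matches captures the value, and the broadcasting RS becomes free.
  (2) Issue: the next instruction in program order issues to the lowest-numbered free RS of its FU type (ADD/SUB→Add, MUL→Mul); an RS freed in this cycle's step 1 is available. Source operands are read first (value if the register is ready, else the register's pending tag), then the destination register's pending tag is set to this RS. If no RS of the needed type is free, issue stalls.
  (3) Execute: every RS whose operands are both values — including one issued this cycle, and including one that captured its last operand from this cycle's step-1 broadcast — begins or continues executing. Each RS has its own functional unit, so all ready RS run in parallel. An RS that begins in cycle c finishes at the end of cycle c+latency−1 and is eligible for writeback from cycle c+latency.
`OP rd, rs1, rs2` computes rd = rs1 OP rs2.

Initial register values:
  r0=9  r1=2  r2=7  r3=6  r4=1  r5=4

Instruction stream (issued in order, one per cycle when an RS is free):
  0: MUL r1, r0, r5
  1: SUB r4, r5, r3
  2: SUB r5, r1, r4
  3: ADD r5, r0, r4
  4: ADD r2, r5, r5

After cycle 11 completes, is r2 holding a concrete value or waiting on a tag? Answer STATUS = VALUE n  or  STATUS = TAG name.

STATUS = VALUE 14

cycle 1: issue MUL r1<-Mul1 // r0:9,r1:Mul1,r2:7,r3:6,r4:1,r5:4
cycle 2: issue SUB r4<-Add1 // r0:9,r1:Mul1,r2:7,r3:6,r4:Add1,r5:4
cycle 3: issue SUB r5<-Add2 // r0:9,r1:Mul1,r2:7,r3:6,r4:Add1,r5:Add2
cycle 4: issue ADD r5<-Add3 // r0:9,r1:Mul1,r2:7,r3:6,r4:Add1,r5:Add3
cycle 5: CDB Add1=-2; issue ADD r2<-Add1 // r0:9,r1:Mul1,r2:Add1,r3:6,r4:-2,r5:Add3
cycle 6: CDB Mul1=36 // r0:9,r1:36,r2:Add1,r3:6,r4:-2,r5:Add3
cycle 7: - // r0:9,r1:36,r2:Add1,r3:6,r4:-2,r5:Add3
cycle 8: CDB Add3=7 // r0:9,r1:36,r2:Add1,r3:6,r4:-2,r5:7
cycle 9: CDB Add2=38 // r0:9,r1:36,r2:Add1,r3:6,r4:-2,r5:7
cycle 10: - // r0:9,r1:36,r2:Add1,r3:6,r4:-2,r5:7
cycle 11: CDB Add1=14 // r0:9,r1:36,r2:14,r3:6,r4:-2,r5:7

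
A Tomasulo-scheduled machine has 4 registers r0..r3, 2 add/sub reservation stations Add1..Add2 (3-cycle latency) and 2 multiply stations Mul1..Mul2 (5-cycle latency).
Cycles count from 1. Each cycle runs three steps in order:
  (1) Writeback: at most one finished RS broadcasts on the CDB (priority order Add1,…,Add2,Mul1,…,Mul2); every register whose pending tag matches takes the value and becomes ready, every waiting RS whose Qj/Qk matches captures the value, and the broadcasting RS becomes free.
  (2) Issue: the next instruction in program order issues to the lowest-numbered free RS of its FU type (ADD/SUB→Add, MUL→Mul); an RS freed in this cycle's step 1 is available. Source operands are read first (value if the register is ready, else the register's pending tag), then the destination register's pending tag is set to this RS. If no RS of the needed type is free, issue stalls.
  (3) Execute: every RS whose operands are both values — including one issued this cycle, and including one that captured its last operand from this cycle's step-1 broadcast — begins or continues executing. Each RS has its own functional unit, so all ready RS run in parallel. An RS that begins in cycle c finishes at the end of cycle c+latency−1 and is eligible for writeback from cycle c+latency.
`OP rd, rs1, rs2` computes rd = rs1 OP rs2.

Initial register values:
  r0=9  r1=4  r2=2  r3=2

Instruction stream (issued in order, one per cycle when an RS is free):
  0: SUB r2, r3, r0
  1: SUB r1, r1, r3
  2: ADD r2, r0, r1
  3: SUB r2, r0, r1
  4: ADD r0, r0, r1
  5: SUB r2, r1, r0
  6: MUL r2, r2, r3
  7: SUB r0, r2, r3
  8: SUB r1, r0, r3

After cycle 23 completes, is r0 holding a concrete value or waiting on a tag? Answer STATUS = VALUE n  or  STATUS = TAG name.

STATUS = VALUE -20

  c1: issue SUB r2<-Add1  regs: r0:9,r1:4,r2:Add1,r3:2
  c2: issue SUB r1<-Add2  regs: r0:9,r1:Add2,r2:Add1,r3:2
  c3: stall  regs: r0:9,r1:Add2,r2:Add1,r3:2
  c4: CDB Add1=-7; issue ADD r2<-Add1  regs: r0:9,r1:Add2,r2:Add1,r3:2
  c5: CDB Add2=2; issue SUB r2<-Add2  regs: r0:9,r1:2,r2:Add2,r3:2
  c6: stall  regs: r0:9,r1:2,r2:Add2,r3:2
  c7: stall  regs: r0:9,r1:2,r2:Add2,r3:2
  c8: CDB Add1=11; issue ADD r0<-Add1  regs: r0:Add1,r1:2,r2:Add2,r3:2
  c9: CDB Add2=7; issue SUB r2<-Add2  regs: r0:Add1,r1:2,r2:Add2,r3:2
  c10: issue MUL r2<-Mul1  regs: r0:Add1,r1:2,r2:Mul1,r3:2
  c11: CDB Add1=11; issue SUB r0<-Add1  regs: r0:Add1,r1:2,r2:Mul1,r3:2
  c12: stall  regs: r0:Add1,r1:2,r2:Mul1,r3:2
  c13: stall  regs: r0:Add1,r1:2,r2:Mul1,r3:2
  c14: CDB Add2=-9; issue SUB r1<-Add2  regs: r0:Add1,r1:Add2,r2:Mul1,r3:2
  c15: -  regs: r0:Add1,r1:Add2,r2:Mul1,r3:2
  c16: -  regs: r0:Add1,r1:Add2,r2:Mul1,r3:2
  c17: -  regs: r0:Add1,r1:Add2,r2:Mul1,r3:2
  c18: -  regs: r0:Add1,r1:Add2,r2:Mul1,r3:2
  c19: CDB Mul1=-18  regs: r0:Add1,r1:Add2,r2:-18,r3:2
  c20: -  regs: r0:Add1,r1:Add2,r2:-18,r3:2
  c21: -  regs: r0:Add1,r1:Add2,r2:-18,r3:2
  c22: CDB Add1=-20  regs: r0:-20,r1:Add2,r2:-18,r3:2
  c23: -  regs: r0:-20,r1:Add2,r2:-18,r3:2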